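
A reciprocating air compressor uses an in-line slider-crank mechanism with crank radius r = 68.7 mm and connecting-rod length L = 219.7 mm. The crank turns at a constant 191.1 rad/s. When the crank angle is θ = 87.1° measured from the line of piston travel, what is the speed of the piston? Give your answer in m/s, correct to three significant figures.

13.3

ω = 191.1 rad/s
For an in-line slider-crank, x = r cosθ + √(L² − r² sin²θ), so v = −rω sinθ·[1 + r cosθ/√(L² − r² sin²θ)].
With r = 0.0687 m, L = 0.2197 m, θ = 87.1°: √(L² − r² sin²θ) = 0.20871 m.
v = −0.0687·191.1·0.99872·[1 + 0.0687·0.05059/0.20871] = -13.33 m/s.
|v| = 13.33 m/s.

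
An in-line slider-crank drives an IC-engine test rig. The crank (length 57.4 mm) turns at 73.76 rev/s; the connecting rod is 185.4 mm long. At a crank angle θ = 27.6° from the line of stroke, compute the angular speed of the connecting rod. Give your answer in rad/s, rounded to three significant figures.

ω = 463.4 rad/s (converted from 73.76 rev/s).
The rod makes angle φ with the slider axis where L sinφ = r sinθ; differentiating, L cosφ·φ̇ = r ω cosθ.
L cosφ = √(L² − r² sin²θ) = 0.18348 m.
|ω_rod| = r ω |cosθ| / √(L² − r² sin²θ) = 0.0574·463.4·0.88620/0.18348 = 128.48 rad/s.

128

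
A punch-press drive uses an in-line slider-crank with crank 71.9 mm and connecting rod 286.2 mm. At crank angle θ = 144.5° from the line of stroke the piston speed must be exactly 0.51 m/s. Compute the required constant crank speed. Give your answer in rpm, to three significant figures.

For an in-line slider-crank, |v_piston| = rω|sinθ|·[1 + r cosθ/√(L² − r² sin²θ)].
With r = 0.0719 m, L = 0.2862 m, θ = 144.5°: the bracketed kinematic factor |dx/dθ| = 0.033121 m.
ω = v/|dx/dθ| = 0.51/0.033121 = 15.398 rad/s.
N = 60ω/(2π) = 147.04 rpm.

147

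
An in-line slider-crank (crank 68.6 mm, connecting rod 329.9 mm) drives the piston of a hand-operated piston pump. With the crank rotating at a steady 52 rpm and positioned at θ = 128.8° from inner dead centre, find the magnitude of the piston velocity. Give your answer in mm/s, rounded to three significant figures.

253

ω = 2π·52/60 = 5.445 rad/s
For an in-line slider-crank, x = r cosθ + √(L² − r² sin²θ), so v = −rω sinθ·[1 + r cosθ/√(L² − r² sin²θ)].
With r = 0.0686 m, L = 0.3299 m, θ = 128.8°: √(L² − r² sin²θ) = 0.32554 m.
v = −0.0686·5.445·0.77934·[1 + 0.0686·-0.62660/0.32554] = -0.25269 m/s.
|v| = 0.25269 m/s = 252.69 mm/s.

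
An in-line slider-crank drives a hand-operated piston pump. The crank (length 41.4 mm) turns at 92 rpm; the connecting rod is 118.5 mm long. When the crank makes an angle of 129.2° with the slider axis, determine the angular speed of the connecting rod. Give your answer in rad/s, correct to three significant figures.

ω = 9.634 rad/s (converted from 92 rpm).
The rod makes angle φ with the slider axis where L sinφ = r sinθ; differentiating, L cosφ·φ̇ = r ω cosθ.
L cosφ = √(L² − r² sin²θ) = 0.11407 m.
|ω_rod| = r ω |cosθ| / √(L² − r² sin²θ) = 0.0414·9.634·0.63203/0.11407 = 2.2099 rad/s.

2.21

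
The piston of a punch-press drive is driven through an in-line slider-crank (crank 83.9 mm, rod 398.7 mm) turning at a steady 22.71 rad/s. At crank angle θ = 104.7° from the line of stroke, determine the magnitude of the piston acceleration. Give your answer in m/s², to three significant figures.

19.1

ω = 22.71 rad/s
x(θ) = r cosθ + √(L² − r² sin²θ); with ω constant, a = ω²·d²x/dθ².
d²x/dθ² = −r cosθ − r²(cos2θ)/√u − r⁴ sin²2θ/(4u^{3/2}),  u = L² − r² sin²θ = 0.152376 m².
Substituting r = 0.0839 m, L = 0.3987 m, θ = 104.7°: d²x/dθ² = +0.036951 m.
a = ω²·d²x/dθ² = (22.71)²·(+0.036951) = +19.057 m/s²;  |a| = 19.057 m/s².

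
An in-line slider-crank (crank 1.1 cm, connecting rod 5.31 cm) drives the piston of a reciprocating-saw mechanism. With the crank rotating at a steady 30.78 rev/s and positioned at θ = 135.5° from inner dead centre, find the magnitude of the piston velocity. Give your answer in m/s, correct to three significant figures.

1.27

ω = 2π·30.8 = 193.4 rad/s
For an in-line slider-crank, x = r cosθ + √(L² − r² sin²θ), so v = −rω sinθ·[1 + r cosθ/√(L² − r² sin²θ)].
With r = 0.011 m, L = 0.0531 m, θ = 135.5°: √(L² − r² sin²θ) = 0.052537 m.
v = −0.011·193.4·0.70091·[1 + 0.011·-0.71325/0.052537] = -1.2684 m/s.
|v| = 1.2684 m/s.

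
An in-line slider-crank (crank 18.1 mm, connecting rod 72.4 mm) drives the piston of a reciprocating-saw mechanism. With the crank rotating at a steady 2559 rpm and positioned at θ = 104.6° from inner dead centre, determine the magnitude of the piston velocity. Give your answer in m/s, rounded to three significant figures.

4.39

ω = 2π·2559/60 = 268 rad/s
For an in-line slider-crank, x = r cosθ + √(L² − r² sin²θ), so v = −rω sinθ·[1 + r cosθ/√(L² − r² sin²θ)].
With r = 0.0181 m, L = 0.0724 m, θ = 104.6°: √(L² − r² sin²θ) = 0.070249 m.
v = −0.0181·268·0.96771·[1 + 0.0181·-0.25207/0.070249] = -4.3889 m/s.
|v| = 4.3889 m/s.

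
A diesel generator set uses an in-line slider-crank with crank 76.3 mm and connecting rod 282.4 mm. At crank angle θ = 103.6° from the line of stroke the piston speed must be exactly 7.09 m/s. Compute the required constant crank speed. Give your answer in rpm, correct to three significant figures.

977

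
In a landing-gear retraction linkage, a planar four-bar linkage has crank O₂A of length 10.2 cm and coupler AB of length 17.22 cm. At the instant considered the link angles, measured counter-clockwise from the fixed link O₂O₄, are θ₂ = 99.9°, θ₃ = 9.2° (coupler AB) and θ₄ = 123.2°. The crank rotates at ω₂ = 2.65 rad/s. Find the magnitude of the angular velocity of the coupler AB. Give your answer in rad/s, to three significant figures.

0.680

ω₂ = 2.65 rad/s
Differentiating the loop-closure r₂e^{iθ₂}+r₃e^{iθ₃}=r₁+r₄e^{iθ₄} gives r₂ω₂e^{iθ₂}+r₃ω₃e^{iθ₃}=r₄ω₄e^{iθ₄}.
Eliminating the other unknown: ω₃ = r₂ω₂ sin(θ₄−θ₂) / [r₃ sin(θ₃−θ₄)].
Numerator sine = +0.39555; denominator sine = -0.91355.
Result = 0.102·2.65·(+0.39555) / (0.1722·(-0.91355)) = -0.67964 rad/s; magnitude 0.67964 rad/s.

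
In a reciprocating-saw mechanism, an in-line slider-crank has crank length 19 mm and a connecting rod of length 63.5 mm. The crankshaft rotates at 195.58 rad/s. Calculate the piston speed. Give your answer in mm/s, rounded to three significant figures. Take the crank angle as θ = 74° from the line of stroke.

ω = 195.6 rad/s
For an in-line slider-crank, x = r cosθ + √(L² − r² sin²θ), so v = −rω sinθ·[1 + r cosθ/√(L² − r² sin²θ)].
With r = 0.019 m, L = 0.0635 m, θ = 74°: √(L² − r² sin²θ) = 0.060817 m.
v = −0.019·195.6·0.96126·[1 + 0.019·0.27564/0.060817] = -3.8797 m/s.
|v| = 3.8797 m/s = 3879.7 mm/s.

3880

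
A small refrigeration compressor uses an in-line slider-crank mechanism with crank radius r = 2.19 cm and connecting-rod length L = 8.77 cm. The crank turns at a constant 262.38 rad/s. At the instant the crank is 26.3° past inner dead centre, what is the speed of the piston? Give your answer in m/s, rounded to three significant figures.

ω = 262.4 rad/s
For an in-line slider-crank, x = r cosθ + √(L² − r² sin²θ), so v = −rω sinθ·[1 + r cosθ/√(L² − r² sin²θ)].
With r = 0.0219 m, L = 0.0877 m, θ = 26.3°: √(L² − r² sin²θ) = 0.087162 m.
v = −0.0219·262.4·0.44307·[1 + 0.0219·0.89649/0.087162] = -3.1194 m/s.
|v| = 3.1194 m/s.

3.12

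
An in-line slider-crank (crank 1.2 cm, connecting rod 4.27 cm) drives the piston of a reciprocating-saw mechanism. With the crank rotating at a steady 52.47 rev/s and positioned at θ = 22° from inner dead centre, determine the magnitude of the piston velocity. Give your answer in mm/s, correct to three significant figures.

ω = 2π·52.5 = 329.7 rad/s
For an in-line slider-crank, x = r cosθ + √(L² − r² sin²θ), so v = −rω sinθ·[1 + r cosθ/√(L² − r² sin²θ)].
With r = 0.012 m, L = 0.0427 m, θ = 22°: √(L² − r² sin²θ) = 0.042463 m.
v = −0.012·329.7·0.37461·[1 + 0.012·0.92718/0.042463] = -1.8703 m/s.
|v| = 1.8703 m/s = 1870.3 mm/s.

1870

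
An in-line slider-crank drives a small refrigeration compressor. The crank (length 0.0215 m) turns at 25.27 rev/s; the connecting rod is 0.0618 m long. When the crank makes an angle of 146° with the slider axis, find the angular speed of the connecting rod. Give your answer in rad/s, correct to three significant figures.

46.7

ω = 158.8 rad/s (converted from 25.27 rev/s).
The rod makes angle φ with the slider axis where L sinφ = r sinθ; differentiating, L cosφ·φ̇ = r ω cosθ.
L cosφ = √(L² − r² sin²θ) = 0.060619 m.
|ω_rod| = r ω |cosθ| / √(L² − r² sin²θ) = 0.0215·158.8·0.82904/0.060619 = 46.686 rad/s.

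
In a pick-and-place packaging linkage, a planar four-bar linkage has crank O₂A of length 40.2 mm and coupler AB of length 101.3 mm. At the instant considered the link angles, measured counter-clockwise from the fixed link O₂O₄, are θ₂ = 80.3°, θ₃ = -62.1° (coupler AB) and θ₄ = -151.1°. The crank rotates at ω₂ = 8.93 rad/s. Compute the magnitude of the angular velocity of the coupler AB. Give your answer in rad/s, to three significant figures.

ω₂ = 8.93 rad/s
Differentiating the loop-closure r₂e^{iθ₂}+r₃e^{iθ₃}=r₁+r₄e^{iθ₄} gives r₂ω₂e^{iθ₂}+r₃ω₃e^{iθ₃}=r₄ω₄e^{iθ₄}.
Eliminating the other unknown: ω₃ = r₂ω₂ sin(θ₄−θ₂) / [r₃ sin(θ₃−θ₄)].
Numerator sine = +0.78152; denominator sine = +0.99985.
Result = 0.0402·8.93·(+0.78152) / (0.1013·(+0.99985)) = +2.77 rad/s; magnitude 2.77 rad/s.

2.77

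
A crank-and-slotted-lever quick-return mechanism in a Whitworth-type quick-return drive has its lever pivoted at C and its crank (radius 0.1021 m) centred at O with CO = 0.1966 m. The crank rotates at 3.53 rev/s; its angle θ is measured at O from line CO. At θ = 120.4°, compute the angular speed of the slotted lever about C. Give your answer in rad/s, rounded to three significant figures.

ω = 22.18 rad/s (from 3.53 rev/s).
Crank pin A relative to C: A = (d + r cosθ, r sinθ); lever angle φ = atan2(r sinθ, d + r cosθ).
Differentiating tanφ: φ̇ = rω(d cosθ + r)/(d² + r² + 2dr cosθ).
d² + r² + 2dr cosθ = |CA|² = 0.0287609 m²;  d cosθ + r = +0.0026138 m.
|ω_lever| = |0.1021·22.18·+0.0026138| / 0.0287609 = 0.2058 rad/s.

0.206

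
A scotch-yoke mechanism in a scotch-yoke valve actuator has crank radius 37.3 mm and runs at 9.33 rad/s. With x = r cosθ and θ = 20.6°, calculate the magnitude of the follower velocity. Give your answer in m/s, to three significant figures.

ω = 9.33 rad/s
x = r cosθ ⇒ ẋ = −rω sinθ.
|v| = rω|sinθ| = 0.0373·9.33·|sin 20.6°| = 0.12244 m/s.

0.122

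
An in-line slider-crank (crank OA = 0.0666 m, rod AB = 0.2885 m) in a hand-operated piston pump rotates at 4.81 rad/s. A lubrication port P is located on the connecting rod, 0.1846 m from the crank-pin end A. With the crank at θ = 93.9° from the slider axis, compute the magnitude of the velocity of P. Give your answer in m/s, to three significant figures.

ω = 4.81 rad/s.  Crank-pin speed |V_A| = rω = 0.32035 m/s, perpendicular to OA.
Rod angle: sinφ = −(r/L) sinθ ⇒ φ = -13.316°; ω_rod = −rω cosθ/√(L²−r²sin²θ) = +0.07761 rad/s.
V_P = V_A + ω_rod × AP, with AP = 0.1846 m along the rod.
Components: V_Px = −rω sinθ − a·ω_rod·sinφ = -0.3163 m/s;  V_Py = rω cosθ + a·ω_rod·cosφ = -0.0078469 m/s.
|V_P| = √(V_Px² + V_Py²) = 0.3164 m/s.

0.316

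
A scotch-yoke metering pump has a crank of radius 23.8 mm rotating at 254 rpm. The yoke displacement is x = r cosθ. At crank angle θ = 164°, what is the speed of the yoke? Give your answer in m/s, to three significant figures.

0.174

ω = 26.6 rad/s (from 254 rpm).
x = r cosθ ⇒ ẋ = −rω sinθ.
|v| = rω|sinθ| = 0.0238·26.6·|sin 164°| = 0.17449 m/s.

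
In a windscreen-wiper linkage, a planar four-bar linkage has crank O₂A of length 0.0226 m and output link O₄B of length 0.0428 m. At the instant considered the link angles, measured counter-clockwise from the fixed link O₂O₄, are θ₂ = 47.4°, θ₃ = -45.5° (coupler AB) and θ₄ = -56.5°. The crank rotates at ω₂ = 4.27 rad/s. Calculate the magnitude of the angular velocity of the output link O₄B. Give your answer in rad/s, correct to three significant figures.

11.8

ω₂ = 4.27 rad/s
Differentiating the loop-closure r₂e^{iθ₂}+r₃e^{iθ₃}=r₁+r₄e^{iθ₄} gives r₂ω₂e^{iθ₂}+r₃ω₃e^{iθ₃}=r₄ω₄e^{iθ₄}.
Eliminating the other unknown: ω₄ = r₂ω₂ sin(θ₂−θ₃) / [r₄ sin(θ₄−θ₃)].
Numerator sine = +0.99872; denominator sine = -0.19081.
Result = 0.0226·4.27·(+0.99872) / (0.0428·(-0.19081)) = -11.801 rad/s; magnitude 11.801 rad/s.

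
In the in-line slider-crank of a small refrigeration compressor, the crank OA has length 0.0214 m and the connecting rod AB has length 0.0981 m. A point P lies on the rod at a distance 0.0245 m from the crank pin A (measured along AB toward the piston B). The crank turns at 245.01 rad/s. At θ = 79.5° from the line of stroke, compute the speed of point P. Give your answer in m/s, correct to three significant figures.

5.26

ω = 245 rad/s.  Crank-pin speed |V_A| = rω = 5.2432 m/s, perpendicular to OA.
Rod angle: sinφ = −(r/L) sinθ ⇒ φ = -12.386°; ω_rod = −rω cosθ/√(L²−r²sin²θ) = -9.9722 rad/s.
V_P = V_A + ω_rod × AP, with AP = 0.0245 m along the rod.
Components: V_Px = −rω sinθ − a·ω_rod·sinφ = -5.2078 m/s;  V_Py = rω cosθ + a·ω_rod·cosφ = +0.71687 m/s.
|V_P| = √(V_Px² + V_Py²) = 5.2569 m/s.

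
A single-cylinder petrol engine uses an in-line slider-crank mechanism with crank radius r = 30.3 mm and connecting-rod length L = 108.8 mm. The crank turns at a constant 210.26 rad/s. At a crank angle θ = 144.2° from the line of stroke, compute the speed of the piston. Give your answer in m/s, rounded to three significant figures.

2.87

ω = 210.3 rad/s
For an in-line slider-crank, x = r cosθ + √(L² − r² sin²θ), so v = −rω sinθ·[1 + r cosθ/√(L² − r² sin²θ)].
With r = 0.0303 m, L = 0.1088 m, θ = 144.2°: √(L² − r² sin²θ) = 0.10735 m.
v = −0.0303·210.3·0.58496·[1 + 0.0303·-0.81106/0.10735] = -2.8735 m/s.
|v| = 2.8735 m/s.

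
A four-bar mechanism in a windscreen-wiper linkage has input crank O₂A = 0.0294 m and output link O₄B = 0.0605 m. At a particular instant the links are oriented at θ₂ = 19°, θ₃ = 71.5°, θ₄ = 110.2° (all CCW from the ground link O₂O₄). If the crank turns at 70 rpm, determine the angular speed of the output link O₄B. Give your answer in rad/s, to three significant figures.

ω₂ = 7.33 rad/s (from 70 rpm).
Differentiating the loop-closure r₂e^{iθ₂}+r₃e^{iθ₃}=r₁+r₄e^{iθ₄} gives r₂ω₂e^{iθ₂}+r₃ω₃e^{iθ₃}=r₄ω₄e^{iθ₄}.
Eliminating the other unknown: ω₄ = r₂ω₂ sin(θ₂−θ₃) / [r₄ sin(θ₄−θ₃)].
Numerator sine = -0.79335; denominator sine = +0.62524.
Result = 0.0294·7.33·(-0.79335) / (0.0605·(+0.62524)) = -4.52 rad/s; magnitude 4.52 rad/s.

4.52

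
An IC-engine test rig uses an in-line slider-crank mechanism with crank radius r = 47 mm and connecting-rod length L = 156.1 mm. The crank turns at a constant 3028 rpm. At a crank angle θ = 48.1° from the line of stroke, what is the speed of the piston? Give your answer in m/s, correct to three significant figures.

ω = 2π·3028/60 = 317.1 rad/s
For an in-line slider-crank, x = r cosθ + √(L² − r² sin²θ), so v = −rω sinθ·[1 + r cosθ/√(L² − r² sin²θ)].
With r = 0.047 m, L = 0.1561 m, θ = 48.1°: √(L² − r² sin²θ) = 0.15213 m.
v = −0.047·317.1·0.74431·[1 + 0.047·0.66783/0.15213] = -13.381 m/s.
|v| = 13.381 m/s.

13.4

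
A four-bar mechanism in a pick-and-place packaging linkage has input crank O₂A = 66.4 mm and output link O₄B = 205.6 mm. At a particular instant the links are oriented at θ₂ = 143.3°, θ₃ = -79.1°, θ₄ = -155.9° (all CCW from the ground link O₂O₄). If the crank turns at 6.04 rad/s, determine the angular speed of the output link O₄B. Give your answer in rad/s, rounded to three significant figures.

1.35

ω₂ = 6.04 rad/s
Differentiating the loop-closure r₂e^{iθ₂}+r₃e^{iθ₃}=r₁+r₄e^{iθ₄} gives r₂ω₂e^{iθ₂}+r₃ω₃e^{iθ₃}=r₄ω₄e^{iθ₄}.
Eliminating the other unknown: ω₄ = r₂ω₂ sin(θ₂−θ₃) / [r₄ sin(θ₄−θ₃)].
Numerator sine = -0.67430; denominator sine = -0.97358.
Result = 0.0664·6.04·(-0.67430) / (0.2056·(-0.97358)) = +1.351 rad/s; magnitude 1.351 rad/s.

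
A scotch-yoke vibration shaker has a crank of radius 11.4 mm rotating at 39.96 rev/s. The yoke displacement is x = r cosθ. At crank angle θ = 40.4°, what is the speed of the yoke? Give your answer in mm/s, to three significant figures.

1860

ω = 251.1 rad/s (from 39.96 rev/s).
x = r cosθ ⇒ ẋ = −rω sinθ.
|v| = rω|sinθ| = 0.0114·251.1·|sin 40.4°| = 1.8551 m/s = 1855.1 mm/s.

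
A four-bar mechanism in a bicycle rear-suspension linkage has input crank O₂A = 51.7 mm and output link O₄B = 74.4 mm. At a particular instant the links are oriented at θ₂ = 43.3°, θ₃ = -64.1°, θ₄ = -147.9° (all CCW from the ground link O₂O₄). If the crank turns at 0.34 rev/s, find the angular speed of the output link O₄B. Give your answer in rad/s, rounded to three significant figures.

1.42

ω₂ = 2.136 rad/s (from 0.34 rev/s).
Differentiating the loop-closure r₂e^{iθ₂}+r₃e^{iθ₃}=r₁+r₄e^{iθ₄} gives r₂ω₂e^{iθ₂}+r₃ω₃e^{iθ₃}=r₄ω₄e^{iθ₄}.
Eliminating the other unknown: ω₄ = r₂ω₂ sin(θ₂−θ₃) / [r₄ sin(θ₄−θ₃)].
Numerator sine = +0.95424; denominator sine = -0.99415.
Result = 0.0517·2.136·(+0.95424) / (0.0744·(-0.99415)) = -1.4249 rad/s; magnitude 1.4249 rad/s.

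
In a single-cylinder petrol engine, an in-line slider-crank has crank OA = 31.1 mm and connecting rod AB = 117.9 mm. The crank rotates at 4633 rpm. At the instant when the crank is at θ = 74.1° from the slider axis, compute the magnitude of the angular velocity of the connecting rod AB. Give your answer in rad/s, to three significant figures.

36.2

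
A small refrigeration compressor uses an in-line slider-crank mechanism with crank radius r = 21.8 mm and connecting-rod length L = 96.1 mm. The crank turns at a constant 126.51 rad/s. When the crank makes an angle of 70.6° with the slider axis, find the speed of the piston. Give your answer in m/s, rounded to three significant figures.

ω = 126.5 rad/s
For an in-line slider-crank, x = r cosθ + √(L² − r² sin²θ), so v = −rω sinθ·[1 + r cosθ/√(L² − r² sin²θ)].
With r = 0.0218 m, L = 0.0961 m, θ = 70.6°: √(L² − r² sin²θ) = 0.093874 m.
v = −0.0218·126.5·0.94322·[1 + 0.0218·0.33216/0.093874] = -2.802 m/s.
|v| = 2.802 m/s.

2.80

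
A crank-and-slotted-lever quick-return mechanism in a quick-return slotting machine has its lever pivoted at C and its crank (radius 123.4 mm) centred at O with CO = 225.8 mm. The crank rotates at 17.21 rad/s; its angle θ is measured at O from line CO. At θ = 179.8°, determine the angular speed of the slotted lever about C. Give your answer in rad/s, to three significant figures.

ω = 17.21 rad/s
Crank pin A relative to C: A = (d + r cosθ, r sinθ); lever angle φ = atan2(r sinθ, d + r cosθ).
Differentiating tanφ: φ̇ = rω(d cosθ + r)/(d² + r² + 2dr cosθ).
d² + r² + 2dr cosθ = |CA|² = 0.0104861 m²;  d cosθ + r = -0.1024 m.
|ω_lever| = |0.1234·17.21·-0.1024| / 0.0104861 = 20.738 rad/s.

20.7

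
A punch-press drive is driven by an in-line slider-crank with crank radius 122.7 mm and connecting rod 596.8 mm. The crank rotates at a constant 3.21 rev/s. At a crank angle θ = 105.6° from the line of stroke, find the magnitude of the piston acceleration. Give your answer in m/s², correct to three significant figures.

22.3

ω = 2π·3.21 = 20.17 rad/s
x(θ) = r cosθ + √(L² − r² sin²θ); with ω constant, a = ω²·d²x/dθ².
d²x/dθ² = −r cosθ − r²(cos2θ)/√u − r⁴ sin²2θ/(4u^{3/2}),  u = L² − r² sin²θ = 0.342204 m².
Substituting r = 0.1227 m, L = 0.5968 m, θ = 105.6°: d²x/dθ² = +0.054934 m.
a = ω²·d²x/dθ² = (20.17)²·(+0.054934) = +22.347 m/s²;  |a| = 22.347 m/s².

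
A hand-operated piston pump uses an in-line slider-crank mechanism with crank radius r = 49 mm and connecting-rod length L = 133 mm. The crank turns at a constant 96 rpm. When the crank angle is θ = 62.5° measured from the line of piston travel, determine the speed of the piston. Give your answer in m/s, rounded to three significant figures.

ω = 2π·96/60 = 10.05 rad/s
For an in-line slider-crank, x = r cosθ + √(L² − r² sin²θ), so v = −rω sinθ·[1 + r cosθ/√(L² − r² sin²θ)].
With r = 0.049 m, L = 0.133 m, θ = 62.5°: √(L² − r² sin²θ) = 0.1257 m.
v = −0.049·10.05·0.88701·[1 + 0.049·0.46175/0.1257] = -0.51559 m/s.
|v| = 0.51559 m/s.

0.516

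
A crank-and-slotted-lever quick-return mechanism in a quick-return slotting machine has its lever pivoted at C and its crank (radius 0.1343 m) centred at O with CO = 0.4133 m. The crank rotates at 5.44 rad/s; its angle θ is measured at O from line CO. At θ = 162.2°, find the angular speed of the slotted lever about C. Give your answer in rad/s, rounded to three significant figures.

ω = 5.44 rad/s
Crank pin A relative to C: A = (d + r cosθ, r sinθ); lever angle φ = atan2(r sinθ, d + r cosθ).
Differentiating tanφ: φ̇ = rω(d cosθ + r)/(d² + r² + 2dr cosθ).
d² + r² + 2dr cosθ = |CA|² = 0.0831552 m²;  d cosθ + r = -0.25922 m.
|ω_lever| = |0.1343·5.44·-0.25922| / 0.0831552 = 2.2774 rad/s.

2.28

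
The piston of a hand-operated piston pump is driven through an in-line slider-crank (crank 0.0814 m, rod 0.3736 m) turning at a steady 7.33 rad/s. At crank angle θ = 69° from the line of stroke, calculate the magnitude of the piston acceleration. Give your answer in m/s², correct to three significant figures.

ω = 7.33 rad/s
x(θ) = r cosθ + √(L² − r² sin²θ); with ω constant, a = ω²·d²x/dθ².
d²x/dθ² = −r cosθ − r²(cos2θ)/√u − r⁴ sin²2θ/(4u^{3/2}),  u = L² − r² sin²θ = 0.133802 m².
Substituting r = 0.0814 m, L = 0.3736 m, θ = 69°: d²x/dθ² = -0.01581 m.
a = ω²·d²x/dθ² = (7.33)²·(-0.01581) = -0.84946 m/s²;  |a| = 0.84946 m/s².

0.849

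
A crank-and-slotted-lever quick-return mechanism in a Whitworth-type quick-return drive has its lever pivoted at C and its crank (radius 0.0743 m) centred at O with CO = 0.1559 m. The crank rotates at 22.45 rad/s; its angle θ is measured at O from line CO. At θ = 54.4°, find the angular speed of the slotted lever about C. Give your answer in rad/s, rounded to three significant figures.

6.36

ω = 22.45 rad/s
Crank pin A relative to C: A = (d + r cosθ, r sinθ); lever angle φ = atan2(r sinθ, d + r cosθ).
Differentiating tanφ: φ̇ = rω(d cosθ + r)/(d² + r² + 2dr cosθ).
d² + r² + 2dr cosθ = |CA|² = 0.0433112 m²;  d cosθ + r = +0.16505 m.
|ω_lever| = |0.0743·22.45·+0.16505| / 0.0433112 = 6.3567 rad/s.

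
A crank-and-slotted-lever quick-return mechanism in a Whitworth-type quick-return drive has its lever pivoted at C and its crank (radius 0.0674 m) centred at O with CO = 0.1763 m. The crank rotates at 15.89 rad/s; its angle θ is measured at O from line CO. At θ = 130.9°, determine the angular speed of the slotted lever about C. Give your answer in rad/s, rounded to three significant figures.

2.56

ω = 15.89 rad/s
Crank pin A relative to C: A = (d + r cosθ, r sinθ); lever angle φ = atan2(r sinθ, d + r cosθ).
Differentiating tanφ: φ̇ = rω(d cosθ + r)/(d² + r² + 2dr cosθ).
d² + r² + 2dr cosθ = |CA|² = 0.0200644 m²;  d cosθ + r = -0.048031 m.
|ω_lever| = |0.0674·15.89·-0.048031| / 0.0200644 = 2.5638 rad/s.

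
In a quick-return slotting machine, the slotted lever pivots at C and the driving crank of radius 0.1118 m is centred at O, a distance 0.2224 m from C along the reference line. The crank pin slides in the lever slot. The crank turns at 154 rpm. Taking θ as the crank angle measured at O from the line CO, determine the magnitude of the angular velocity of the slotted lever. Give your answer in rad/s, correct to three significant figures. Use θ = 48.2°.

4.93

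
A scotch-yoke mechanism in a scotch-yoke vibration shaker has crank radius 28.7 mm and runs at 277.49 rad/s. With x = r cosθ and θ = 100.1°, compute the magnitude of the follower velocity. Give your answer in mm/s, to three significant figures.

7840

ω = 277.5 rad/s
x = r cosθ ⇒ ẋ = −rω sinθ.
|v| = rω|sinθ| = 0.0287·277.5·|sin 100.1°| = 7.8405 m/s = 7840.5 mm/s.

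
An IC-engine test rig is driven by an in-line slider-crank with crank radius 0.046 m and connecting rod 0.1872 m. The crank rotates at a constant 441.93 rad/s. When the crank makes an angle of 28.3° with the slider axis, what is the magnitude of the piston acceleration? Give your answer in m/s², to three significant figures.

9160

ω = 441.9 rad/s
x(θ) = r cosθ + √(L² − r² sin²θ); with ω constant, a = ω²·d²x/dθ².
d²x/dθ² = −r cosθ − r²(cos2θ)/√u − r⁴ sin²2θ/(4u^{3/2}),  u = L² − r² sin²θ = 0.0345682 m².
Substituting r = 0.046 m, L = 0.1872 m, θ = 28.3°: d²x/dθ² = -0.046888 m.
a = ω²·d²x/dθ² = (441.9)²·(-0.046888) = -9157.4 m/s²;  |a| = 9157.4 m/s².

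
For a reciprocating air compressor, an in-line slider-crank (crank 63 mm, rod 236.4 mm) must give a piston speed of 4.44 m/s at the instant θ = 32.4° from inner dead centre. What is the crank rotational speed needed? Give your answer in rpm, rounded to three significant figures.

For an in-line slider-crank, |v_piston| = rω|sinθ|·[1 + r cosθ/√(L² − r² sin²θ)].
With r = 0.063 m, L = 0.2364 m, θ = 32.4°: the bracketed kinematic factor |dx/dθ| = 0.041431 m.
ω = v/|dx/dθ| = 4.44/0.041431 = 107.16 rad/s.
N = 60ω/(2π) = 1023.3 rpm.

1020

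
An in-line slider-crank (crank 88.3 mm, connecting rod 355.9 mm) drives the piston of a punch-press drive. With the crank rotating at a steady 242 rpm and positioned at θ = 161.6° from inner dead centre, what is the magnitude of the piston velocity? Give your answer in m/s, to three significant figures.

0.540

ω = 2π·242/60 = 25.34 rad/s
For an in-line slider-crank, x = r cosθ + √(L² − r² sin²θ), so v = −rω sinθ·[1 + r cosθ/√(L² − r² sin²θ)].
With r = 0.0883 m, L = 0.3559 m, θ = 161.6°: √(L² − r² sin²θ) = 0.35481 m.
v = −0.0883·25.34·0.31565·[1 + 0.0883·-0.94888/0.35481] = -0.53954 m/s.
|v| = 0.53954 m/s.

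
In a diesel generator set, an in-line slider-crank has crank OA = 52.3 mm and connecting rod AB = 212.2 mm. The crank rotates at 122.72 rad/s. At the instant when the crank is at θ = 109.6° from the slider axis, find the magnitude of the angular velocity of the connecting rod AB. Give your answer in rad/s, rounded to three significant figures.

10.4

ω = 122.7 rad/s
The rod makes angle φ with the slider axis where L sinφ = r sinθ; differentiating, L cosφ·φ̇ = r ω cosθ.
L cosφ = √(L² − r² sin²θ) = 0.2064 m.
|ω_rod| = r ω |cosθ| / √(L² − r² sin²θ) = 0.0523·122.7·0.33545/0.2064 = 10.431 rad/s.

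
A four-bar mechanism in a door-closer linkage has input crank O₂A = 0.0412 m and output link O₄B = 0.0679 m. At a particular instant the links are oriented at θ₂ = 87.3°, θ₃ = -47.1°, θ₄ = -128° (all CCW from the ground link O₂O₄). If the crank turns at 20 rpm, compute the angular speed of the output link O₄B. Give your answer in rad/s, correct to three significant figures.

ω₂ = 2.094 rad/s (from 20 rpm).
Differentiating the loop-closure r₂e^{iθ₂}+r₃e^{iθ₃}=r₁+r₄e^{iθ₄} gives r₂ω₂e^{iθ₂}+r₃ω₃e^{iθ₃}=r₄ω₄e^{iθ₄}.
Eliminating the other unknown: ω₄ = r₂ω₂ sin(θ₂−θ₃) / [r₄ sin(θ₄−θ₃)].
Numerator sine = +0.71447; denominator sine = -0.98741.
Result = 0.0412·2.094·(+0.71447) / (0.0679·(-0.98741)) = -0.91954 rad/s; magnitude 0.91954 rad/s.

0.920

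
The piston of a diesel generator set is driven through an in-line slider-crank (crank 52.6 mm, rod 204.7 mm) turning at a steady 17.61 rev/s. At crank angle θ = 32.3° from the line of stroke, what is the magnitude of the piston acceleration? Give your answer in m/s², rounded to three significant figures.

ω = 2π·17.6 = 110.6 rad/s
x(θ) = r cosθ + √(L² − r² sin²θ); with ω constant, a = ω²·d²x/dθ².
d²x/dθ² = −r cosθ − r²(cos2θ)/√u − r⁴ sin²2θ/(4u^{3/2}),  u = L² − r² sin²θ = 0.0411121 m².
Substituting r = 0.0526 m, L = 0.2047 m, θ = 32.3°: d²x/dθ² = -0.050501 m.
a = ω²·d²x/dθ² = (110.6)²·(-0.050501) = -618.27 m/s²;  |a| = 618.27 m/s².

618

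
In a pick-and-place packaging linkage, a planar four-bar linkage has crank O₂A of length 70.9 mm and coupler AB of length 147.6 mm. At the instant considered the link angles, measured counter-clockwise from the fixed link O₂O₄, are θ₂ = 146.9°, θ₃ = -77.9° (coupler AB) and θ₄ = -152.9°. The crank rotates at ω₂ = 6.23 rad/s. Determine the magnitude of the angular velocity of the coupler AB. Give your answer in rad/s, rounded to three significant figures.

ω₂ = 6.23 rad/s
Differentiating the loop-closure r₂e^{iθ₂}+r₃e^{iθ₃}=r₁+r₄e^{iθ₄} gives r₂ω₂e^{iθ₂}+r₃ω₃e^{iθ₃}=r₄ω₄e^{iθ₄}.
Eliminating the other unknown: ω₃ = r₂ω₂ sin(θ₄−θ₂) / [r₃ sin(θ₃−θ₄)].
Numerator sine = +0.86777; denominator sine = +0.96593.
Result = 0.0709·6.23·(+0.86777) / (0.1476·(+0.96593)) = +2.6885 rad/s; magnitude 2.6885 rad/s.

2.69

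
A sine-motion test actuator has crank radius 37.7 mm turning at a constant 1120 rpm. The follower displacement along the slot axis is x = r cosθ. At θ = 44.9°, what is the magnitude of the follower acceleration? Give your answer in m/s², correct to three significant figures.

ω = 117.3 rad/s (from 1120 rpm).
x = r cosθ ⇒ ẍ = −rω² cosθ (ω constant).
|a| = rω²|cosθ| = 0.0377·(117.3)²·|cos 44.9°| = 367.35 m/s².

367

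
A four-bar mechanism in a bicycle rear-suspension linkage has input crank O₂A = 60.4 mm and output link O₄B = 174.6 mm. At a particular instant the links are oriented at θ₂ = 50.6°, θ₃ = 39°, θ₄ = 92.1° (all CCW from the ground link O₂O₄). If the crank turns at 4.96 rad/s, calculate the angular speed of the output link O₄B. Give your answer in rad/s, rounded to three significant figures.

ω₂ = 4.96 rad/s
Differentiating the loop-closure r₂e^{iθ₂}+r₃e^{iθ₃}=r₁+r₄e^{iθ₄} gives r₂ω₂e^{iθ₂}+r₃ω₃e^{iθ₃}=r₄ω₄e^{iθ₄}.
Eliminating the other unknown: ω₄ = r₂ω₂ sin(θ₂−θ₃) / [r₄ sin(θ₄−θ₃)].
Numerator sine = +0.20108; denominator sine = +0.79968.
Result = 0.0604·4.96·(+0.20108) / (0.1746·(+0.79968)) = +0.43144 rad/s; magnitude 0.43144 rad/s.

0.431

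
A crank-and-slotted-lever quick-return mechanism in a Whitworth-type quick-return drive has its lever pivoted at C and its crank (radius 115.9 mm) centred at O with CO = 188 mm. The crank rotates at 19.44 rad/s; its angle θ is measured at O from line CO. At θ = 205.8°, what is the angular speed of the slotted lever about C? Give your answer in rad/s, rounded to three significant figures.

12.6

ω = 19.44 rad/s
Crank pin A relative to C: A = (d + r cosθ, r sinθ); lever angle φ = atan2(r sinθ, d + r cosθ).
Differentiating tanφ: φ̇ = rω(d cosθ + r)/(d² + r² + 2dr cosθ).
d² + r² + 2dr cosθ = |CA|² = 0.00954236 m²;  d cosθ + r = -0.05336 m.
|ω_lever| = |0.1159·19.44·-0.05336| / 0.00954236 = 12.599 rad/s.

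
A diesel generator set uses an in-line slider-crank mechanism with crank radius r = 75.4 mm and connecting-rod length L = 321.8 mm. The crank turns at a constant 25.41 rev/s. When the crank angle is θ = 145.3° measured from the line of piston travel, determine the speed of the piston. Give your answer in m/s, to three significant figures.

5.52

ω = 2π·25.4 = 159.7 rad/s
For an in-line slider-crank, x = r cosθ + √(L² − r² sin²θ), so v = −rω sinθ·[1 + r cosθ/√(L² − r² sin²θ)].
With r = 0.0754 m, L = 0.3218 m, θ = 145.3°: √(L² − r² sin²θ) = 0.31892 m.
v = −0.0754·159.7·0.56928·[1 + 0.0754·-0.82214/0.31892] = -5.521 m/s.
|v| = 5.521 m/s.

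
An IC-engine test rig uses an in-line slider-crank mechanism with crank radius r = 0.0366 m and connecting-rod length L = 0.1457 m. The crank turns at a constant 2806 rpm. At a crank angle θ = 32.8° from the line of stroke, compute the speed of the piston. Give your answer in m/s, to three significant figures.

7.07

ω = 2π·2806/60 = 293.8 rad/s
For an in-line slider-crank, x = r cosθ + √(L² − r² sin²θ), so v = −rω sinθ·[1 + r cosθ/√(L² − r² sin²θ)].
With r = 0.0366 m, L = 0.1457 m, θ = 32.8°: √(L² − r² sin²θ) = 0.14434 m.
v = −0.0366·293.8·0.54171·[1 + 0.0366·0.84057/0.14434] = -7.0676 m/s.
|v| = 7.0676 m/s.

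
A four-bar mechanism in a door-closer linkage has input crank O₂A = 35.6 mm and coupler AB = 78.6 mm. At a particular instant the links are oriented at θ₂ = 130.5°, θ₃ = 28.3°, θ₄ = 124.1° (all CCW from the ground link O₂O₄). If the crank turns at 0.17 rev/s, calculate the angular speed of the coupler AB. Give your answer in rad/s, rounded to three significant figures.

0.0542

ω₂ = 1.068 rad/s (from 0.17 rev/s).
Differentiating the loop-closure r₂e^{iθ₂}+r₃e^{iθ₃}=r₁+r₄e^{iθ₄} gives r₂ω₂e^{iθ₂}+r₃ω₃e^{iθ₃}=r₄ω₄e^{iθ₄}.
Eliminating the other unknown: ω₃ = r₂ω₂ sin(θ₄−θ₂) / [r₃ sin(θ₃−θ₄)].
Numerator sine = -0.11147; denominator sine = -0.99488.
Result = 0.0356·1.068·(-0.11147) / (0.0786·(-0.99488)) = +0.054205 rad/s; magnitude 0.054205 rad/s.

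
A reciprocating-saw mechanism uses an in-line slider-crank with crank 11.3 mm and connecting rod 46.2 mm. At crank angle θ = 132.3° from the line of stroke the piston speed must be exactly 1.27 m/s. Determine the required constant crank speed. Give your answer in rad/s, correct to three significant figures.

For an in-line slider-crank, |v_piston| = rω|sinθ|·[1 + r cosθ/√(L² − r² sin²θ)].
With r = 0.0113 m, L = 0.0462 m, θ = 132.3°: the bracketed kinematic factor |dx/dθ| = 0.006959 m.
ω = v/|dx/dθ| = 1.27/0.006959 = 182.5 rad/s.

182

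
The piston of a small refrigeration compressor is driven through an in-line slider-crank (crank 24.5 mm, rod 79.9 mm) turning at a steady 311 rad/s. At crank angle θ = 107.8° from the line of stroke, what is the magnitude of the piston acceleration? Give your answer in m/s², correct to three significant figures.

ω = 311 rad/s
x(θ) = r cosθ + √(L² − r² sin²θ); with ω constant, a = ω²·d²x/dθ².
d²x/dθ² = −r cosθ − r²(cos2θ)/√u − r⁴ sin²2θ/(4u^{3/2}),  u = L² − r² sin²θ = 0.00583985 m².
Substituting r = 0.0245 m, L = 0.0799 m, θ = 107.8°: d²x/dθ² = +0.013808 m.
a = ω²·d²x/dθ² = (311)²·(+0.013808) = +1335.5 m/s²;  |a| = 1335.5 m/s².

1340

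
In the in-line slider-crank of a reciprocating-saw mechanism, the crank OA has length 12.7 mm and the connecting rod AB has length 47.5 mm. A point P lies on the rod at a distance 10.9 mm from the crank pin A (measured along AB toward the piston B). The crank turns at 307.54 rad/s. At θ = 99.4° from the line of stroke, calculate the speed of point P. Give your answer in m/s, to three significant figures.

ω = 307.5 rad/s.  Crank-pin speed |V_A| = rω = 3.9058 m/s, perpendicular to OA.
Rod angle: sinφ = −(r/L) sinθ ⇒ φ = -15.294°; ω_rod = −rω cosθ/√(L²−r²sin²θ) = +13.923 rad/s.
V_P = V_A + ω_rod × AP, with AP = 0.0109 m along the rod.
Components: V_Px = −rω sinθ − a·ω_rod·sinφ = -3.8133 m/s;  V_Py = rω cosθ + a·ω_rod·cosφ = -0.49153 m/s.
|V_P| = √(V_Px² + V_Py²) = 3.8448 m/s.

3.84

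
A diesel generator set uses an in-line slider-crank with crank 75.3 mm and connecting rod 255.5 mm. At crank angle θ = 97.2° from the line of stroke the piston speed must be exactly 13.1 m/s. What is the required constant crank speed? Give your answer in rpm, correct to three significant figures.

For an in-line slider-crank, |v_piston| = rω|sinθ|·[1 + r cosθ/√(L² − r² sin²θ)].
With r = 0.0753 m, L = 0.2555 m, θ = 97.2°: the bracketed kinematic factor |dx/dθ| = 0.071821 m.
ω = v/|dx/dθ| = 13.1/0.071821 = 182.4 rad/s.
N = 60ω/(2π) = 1741.8 rpm.

1740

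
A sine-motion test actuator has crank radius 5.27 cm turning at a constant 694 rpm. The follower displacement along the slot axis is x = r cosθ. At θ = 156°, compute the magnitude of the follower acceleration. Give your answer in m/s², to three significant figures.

254

ω = 72.68 rad/s (from 694 rpm).
x = r cosθ ⇒ ẍ = −rω² cosθ (ω constant).
|a| = rω²|cosθ| = 0.0527·(72.68)²·|cos 156°| = 254.28 m/s².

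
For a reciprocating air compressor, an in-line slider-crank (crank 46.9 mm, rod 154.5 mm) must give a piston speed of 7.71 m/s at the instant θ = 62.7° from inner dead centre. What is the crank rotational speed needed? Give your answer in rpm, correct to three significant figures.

1540

For an in-line slider-crank, |v_piston| = rω|sinθ|·[1 + r cosθ/√(L² − r² sin²θ)].
With r = 0.0469 m, L = 0.1545 m, θ = 62.7°: the bracketed kinematic factor |dx/dθ| = 0.047702 m.
ω = v/|dx/dθ| = 7.71/0.047702 = 161.63 rad/s.
N = 60ω/(2π) = 1543.4 rpm.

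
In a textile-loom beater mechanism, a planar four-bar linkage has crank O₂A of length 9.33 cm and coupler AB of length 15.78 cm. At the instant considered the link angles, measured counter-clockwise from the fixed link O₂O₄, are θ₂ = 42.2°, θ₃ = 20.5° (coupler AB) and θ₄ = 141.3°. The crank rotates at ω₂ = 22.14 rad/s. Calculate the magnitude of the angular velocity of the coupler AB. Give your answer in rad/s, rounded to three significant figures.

ω₂ = 22.14 rad/s
Differentiating the loop-closure r₂e^{iθ₂}+r₃e^{iθ₃}=r₁+r₄e^{iθ₄} gives r₂ω₂e^{iθ₂}+r₃ω₃e^{iθ₃}=r₄ω₄e^{iθ₄}.
Eliminating the other unknown: ω₃ = r₂ω₂ sin(θ₄−θ₂) / [r₃ sin(θ₃−θ₄)].
Numerator sine = +0.98741; denominator sine = -0.85896.
Result = 0.0933·22.14·(+0.98741) / (0.1578·(-0.85896)) = -15.048 rad/s; magnitude 15.048 rad/s.

15.0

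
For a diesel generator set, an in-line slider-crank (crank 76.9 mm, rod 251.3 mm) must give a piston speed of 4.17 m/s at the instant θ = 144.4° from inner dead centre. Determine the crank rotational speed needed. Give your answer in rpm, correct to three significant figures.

1190

For an in-line slider-crank, |v_piston| = rω|sinθ|·[1 + r cosθ/√(L² − r² sin²θ)].
With r = 0.0769 m, L = 0.2513 m, θ = 144.4°: the bracketed kinematic factor |dx/dθ| = 0.033446 m.
ω = v/|dx/dθ| = 4.17/0.033446 = 124.68 rad/s.
N = 60ω/(2π) = 1190.6 rpm.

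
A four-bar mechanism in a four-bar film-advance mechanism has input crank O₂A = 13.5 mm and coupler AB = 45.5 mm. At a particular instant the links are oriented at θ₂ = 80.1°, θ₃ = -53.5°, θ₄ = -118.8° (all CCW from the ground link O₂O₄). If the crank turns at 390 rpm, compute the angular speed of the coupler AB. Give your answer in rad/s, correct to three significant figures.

4.32

ω₂ = 40.84 rad/s (from 390 rpm).
Differentiating the loop-closure r₂e^{iθ₂}+r₃e^{iθ₃}=r₁+r₄e^{iθ₄} gives r₂ω₂e^{iθ₂}+r₃ω₃e^{iθ₃}=r₄ω₄e^{iθ₄}.
Eliminating the other unknown: ω₃ = r₂ω₂ sin(θ₄−θ₂) / [r₃ sin(θ₃−θ₄)].
Numerator sine = +0.32392; denominator sine = +0.90851.
Result = 0.0135·40.84·(+0.32392) / (0.0455·(+0.90851)) = +4.3204 rad/s; magnitude 4.3204 rad/s.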